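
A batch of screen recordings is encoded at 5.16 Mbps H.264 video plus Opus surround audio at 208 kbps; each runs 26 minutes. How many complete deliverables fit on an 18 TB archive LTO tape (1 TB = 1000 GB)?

17195

26 min = 1560 s
Audio: 208 kbps = 0.208 Mbps.
Total bitrate: 5.368 Mbps.
Per item: 5.368 Mbps × 1560 s = 8,374 Mb = 1,047 MB.
Capacity: 18 TB = 144,000,000 Mb; 17195.92 items → 17195 complete.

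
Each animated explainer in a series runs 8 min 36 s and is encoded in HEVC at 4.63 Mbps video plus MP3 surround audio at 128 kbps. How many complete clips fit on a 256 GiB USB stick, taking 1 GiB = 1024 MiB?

895

8 min 36 s = 516 s
Audio: 128 kbps = 0.128 Mbps.
Total bitrate: 4.758 Mbps.
Per item: 4.758 Mbps × 516 s = 2,455 Mb = 306.9 MB.
Capacity: 256 GiB = 2,199,023 Mb; 895.69 items → 895 complete.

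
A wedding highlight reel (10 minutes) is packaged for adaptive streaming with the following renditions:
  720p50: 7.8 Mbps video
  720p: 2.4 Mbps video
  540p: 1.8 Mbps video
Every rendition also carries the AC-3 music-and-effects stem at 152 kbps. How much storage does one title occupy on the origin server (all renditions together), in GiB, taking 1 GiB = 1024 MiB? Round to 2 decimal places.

0.87 GiB

10 min = 600 s
Audio: 152 kbps = 0.152 Mbps.
Sum of rendition bitrates: (7.8+0.152) + (2.4+0.152) + (1.8+0.152) = 12.456 Mbps.
× 600 s = 7,474 Mb = 934.2 MB = 0.87 GiB.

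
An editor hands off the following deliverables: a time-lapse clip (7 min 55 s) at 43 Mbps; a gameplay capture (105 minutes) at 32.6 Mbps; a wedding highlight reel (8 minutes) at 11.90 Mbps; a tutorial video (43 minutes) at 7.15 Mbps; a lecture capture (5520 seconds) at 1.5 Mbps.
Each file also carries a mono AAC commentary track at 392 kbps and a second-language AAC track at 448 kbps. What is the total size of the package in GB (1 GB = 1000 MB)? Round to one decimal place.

Audio total: 392 + 448 = 840 kbps = 0.840 Mbps.
time-lapse clip: 43.840 Mbps × 475 s = 20824.0 Mb
gameplay capture: 33.440 Mbps × 6300 s = 210672.0 Mb
wedding highlight reel: 12.740 Mbps × 480 s = 6115.2 Mb
tutorial video: 7.990 Mbps × 2580 s = 20614.2 Mb
lecture capture: 2.340 Mbps × 5520 s = 12916.8 Mb
Total: 271142.2 Mb = 33892.8 MB.
= 33.89 GB.

33.9 GB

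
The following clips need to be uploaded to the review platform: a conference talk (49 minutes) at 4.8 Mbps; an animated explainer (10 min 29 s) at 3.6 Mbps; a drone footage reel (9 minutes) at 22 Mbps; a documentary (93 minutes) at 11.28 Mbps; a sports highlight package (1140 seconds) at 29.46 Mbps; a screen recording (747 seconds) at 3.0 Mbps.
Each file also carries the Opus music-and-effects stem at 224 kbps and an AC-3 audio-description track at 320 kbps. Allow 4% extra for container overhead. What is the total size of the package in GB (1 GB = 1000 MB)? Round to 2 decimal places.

Audio total: 224 + 320 = 544 kbps = 0.544 Mbps.
conference talk: 5.344 Mbps × 2940 s × 1.04 = 16339.8 Mb
animated explainer: 4.144 Mbps × 629 s × 1.04 = 2710.8 Mb
drone footage reel: 22.544 Mbps × 540 s × 1.04 = 12660.7 Mb
documentary: 11.824 Mbps × 5580 s × 1.04 = 68617.0 Mb
sports highlight package: 30.004 Mbps × 1140 s × 1.04 = 35572.7 Mb
screen recording: 3.544 Mbps × 747 s × 1.04 = 2753.3 Mb
Total: 138654.4 Mb = 17331.8 MB.
= 17.33 GB.

17.33 GB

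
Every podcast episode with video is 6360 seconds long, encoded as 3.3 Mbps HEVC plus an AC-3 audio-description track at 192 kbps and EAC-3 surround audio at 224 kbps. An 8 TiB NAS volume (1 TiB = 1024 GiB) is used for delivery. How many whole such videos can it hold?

Audio total: 192 + 224 = 416 kbps = 0.416 Mbps.
Total bitrate: 3.716 Mbps.
Per item: 3.716 Mbps × 6360 s = 23,634 Mb = 2,954 MB.
Capacity: 8 TiB = 70,368,744 Mb; 2977.47 items → 2977 complete.

2977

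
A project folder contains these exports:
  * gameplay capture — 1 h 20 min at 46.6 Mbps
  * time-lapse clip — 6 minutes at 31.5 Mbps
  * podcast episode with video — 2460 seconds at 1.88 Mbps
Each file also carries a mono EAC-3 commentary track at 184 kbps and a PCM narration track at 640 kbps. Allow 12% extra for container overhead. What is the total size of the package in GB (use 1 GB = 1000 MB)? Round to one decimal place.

34.4 GB

Audio total: 184 + 640 = 824 kbps = 0.824 Mbps.
gameplay capture: 47.424 Mbps × 4800 s × 1.12 = 254951.4 Mb
time-lapse clip: 32.324 Mbps × 360 s × 1.12 = 13033.0 Mb
podcast episode with video: 2.704 Mbps × 2460 s × 1.12 = 7450.1 Mb
Total: 275434.5 Mb = 34429.3 MB.
= 34.43 GB.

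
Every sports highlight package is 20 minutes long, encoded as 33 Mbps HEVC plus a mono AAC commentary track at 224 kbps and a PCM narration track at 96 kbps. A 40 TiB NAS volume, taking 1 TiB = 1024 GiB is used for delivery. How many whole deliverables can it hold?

8799

20 min = 1200 s
Audio total: 224 + 96 = 320 kbps = 0.320 Mbps.
Total bitrate: 33.320 Mbps.
Per item: 33.320 Mbps × 1200 s = 39,984 Mb = 4,998 MB.
Capacity: 40 TiB = 351,843,721 Mb; 8799.61 items → 8799 complete.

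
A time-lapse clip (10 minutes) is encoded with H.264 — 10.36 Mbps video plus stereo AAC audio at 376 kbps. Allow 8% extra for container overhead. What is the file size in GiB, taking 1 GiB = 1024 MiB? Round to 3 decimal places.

0.810 GiB

10 min = 600 s
Audio: 376 kbps = 0.376 Mbps.
Total bitrate: 10.36 + 0.376 = 10.736 Mbps.
Stream data: 10.736 Mbps × 600 s = 6441.6 Mb.
With 8% container overhead: ×1.08.
6,957 Mb = 869,616,000 bytes ÷ 1,073,741,824 = 0.8099 GiB.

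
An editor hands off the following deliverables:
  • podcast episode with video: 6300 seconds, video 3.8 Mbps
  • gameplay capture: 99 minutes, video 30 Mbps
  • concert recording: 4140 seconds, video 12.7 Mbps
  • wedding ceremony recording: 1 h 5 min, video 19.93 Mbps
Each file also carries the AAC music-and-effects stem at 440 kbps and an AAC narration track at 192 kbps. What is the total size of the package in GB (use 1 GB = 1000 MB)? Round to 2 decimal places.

43.16 GB

Audio total: 440 + 192 = 632 kbps = 0.632 Mbps.
podcast episode with video: 4.432 Mbps × 6300 s = 27921.6 Mb
gameplay capture: 30.632 Mbps × 5940 s = 181954.1 Mb
concert recording: 13.332 Mbps × 4140 s = 55194.5 Mb
wedding ceremony recording: 20.562 Mbps × 3900 s = 80191.8 Mb
Total: 345262.0 Mb = 43157.7 MB.
= 43.16 GB.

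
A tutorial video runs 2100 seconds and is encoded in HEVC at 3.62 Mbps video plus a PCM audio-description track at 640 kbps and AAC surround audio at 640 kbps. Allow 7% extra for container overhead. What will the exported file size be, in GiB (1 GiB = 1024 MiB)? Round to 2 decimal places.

Audio total: 640 + 640 = 1280 kbps = 1.280 Mbps.
Total bitrate: 3.62 + 1.280 = 4.900 Mbps.
Stream data: 4.900 Mbps × 2100 s = 10290.0 Mb.
With 7% container overhead: ×1.07.
11,010 Mb = 1,376,287,500 bytes ÷ 1,073,741,824 = 1.282 GiB.

1.28 GiB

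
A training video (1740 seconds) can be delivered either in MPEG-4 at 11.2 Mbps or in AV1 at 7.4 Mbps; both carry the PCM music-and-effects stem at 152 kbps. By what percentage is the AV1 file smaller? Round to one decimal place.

33.5%

Audio: 152 kbps = 0.152 Mbps.
MPEG-4: 11.352 Mbps × 1740 s = 19752.5 Mb = 2.469 GB.
AV1: 7.552 Mbps × 1740 s = 13140.5 Mb = 1.643 GB.
Reduction: (1 − 1.643/2.469) × 100 = 33.47%.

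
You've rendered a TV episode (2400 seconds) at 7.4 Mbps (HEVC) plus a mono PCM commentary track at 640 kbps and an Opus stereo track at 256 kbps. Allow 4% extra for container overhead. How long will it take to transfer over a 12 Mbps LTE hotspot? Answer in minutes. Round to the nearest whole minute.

29 minutes

Audio total: 640 + 256 = 896 kbps = 0.896 Mbps.
Total bitrate: 8.296 Mbps.
File: 8.296 Mbps × 2400 s = 19910.4 Mb.
With 4% container overhead: ×1.04. → 20706.8 Mb.
At 12 Mbps: 20706.8 / 12 = 1725.6 s ≈ 28.8 minutes.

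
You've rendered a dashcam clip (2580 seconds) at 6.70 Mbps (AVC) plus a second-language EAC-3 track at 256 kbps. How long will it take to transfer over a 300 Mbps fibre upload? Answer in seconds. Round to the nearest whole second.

Audio: 256 kbps = 0.256 Mbps.
Total bitrate: 6.956 Mbps.
File: 6.956 Mbps × 2580 s = 17946.5 Mb.
At 300 Mbps: 17946.5 / 300 = 59.8 s ≈ 59.8 seconds.

60 seconds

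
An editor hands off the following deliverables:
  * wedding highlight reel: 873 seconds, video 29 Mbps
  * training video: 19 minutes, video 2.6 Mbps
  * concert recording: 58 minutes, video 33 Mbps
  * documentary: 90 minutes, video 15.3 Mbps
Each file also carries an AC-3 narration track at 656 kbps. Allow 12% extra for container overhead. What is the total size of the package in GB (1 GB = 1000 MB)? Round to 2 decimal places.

32.60 GB

Audio: 656 kbps = 0.656 Mbps.
wedding highlight reel: 29.656 Mbps × 873 s × 1.12 = 28996.5 Mb
training video: 3.256 Mbps × 1140 s × 1.12 = 4157.3 Mb
concert recording: 33.656 Mbps × 3480 s × 1.12 = 131177.6 Mb
documentary: 15.956 Mbps × 5400 s × 1.12 = 96501.9 Mb
Total: 260833.2 Mb = 32604.2 MB.
= 32.60 GB.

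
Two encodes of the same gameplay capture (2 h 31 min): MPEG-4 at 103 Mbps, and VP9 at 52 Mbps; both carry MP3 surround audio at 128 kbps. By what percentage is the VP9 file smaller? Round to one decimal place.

2 h 31 min = 151 min = 9060 s
Audio: 128 kbps = 0.128 Mbps.
MPEG-4: 103.128 Mbps × 9060 s = 934339.7 Mb = 116.792 GB.
VP9: 52.128 Mbps × 9060 s = 472279.7 Mb = 59.035 GB.
Reduction: (1 − 59.035/116.792) × 100 = 49.45%.

49.5%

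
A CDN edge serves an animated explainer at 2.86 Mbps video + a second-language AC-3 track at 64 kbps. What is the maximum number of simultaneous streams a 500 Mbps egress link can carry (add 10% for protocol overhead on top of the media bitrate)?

155

Audio: 64 kbps = 0.064 Mbps.
Per-viewer media rate: 2.924 Mbps.
On the wire with 10% overhead: 3.216 Mbps.
500 Mbps = 500.0 Mbps; 500.0 / 3.216 = 155.45 → 155 viewers.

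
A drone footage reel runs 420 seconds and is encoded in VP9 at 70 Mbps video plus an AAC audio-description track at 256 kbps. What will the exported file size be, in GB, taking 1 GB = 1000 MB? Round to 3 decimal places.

3.688 GB

Audio: 256 kbps = 0.256 Mbps.
Total bitrate: 70 + 0.256 = 70.256 Mbps.
Stream data: 70.256 Mbps × 420 s = 29507.5 Mb.
29,508 Mb ÷ 8 = 3,688 MB → 3.688 GB.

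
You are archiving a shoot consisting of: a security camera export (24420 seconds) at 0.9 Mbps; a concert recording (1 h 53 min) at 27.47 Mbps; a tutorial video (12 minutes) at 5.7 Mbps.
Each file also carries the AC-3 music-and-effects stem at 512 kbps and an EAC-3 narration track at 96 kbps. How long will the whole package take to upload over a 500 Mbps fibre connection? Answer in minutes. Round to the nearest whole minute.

8 minutes

Audio total: 512 + 96 = 608 kbps = 0.608 Mbps.
security camera export: 1.508 Mbps × 24420 s = 36825.4 Mb
concert recording: 28.078 Mbps × 6780 s = 190368.8 Mb
tutorial video: 6.308 Mbps × 720 s = 4541.8 Mb
Total: 231736.0 Mb = 28967.0 MB.
At 500 Mbps: 231736.0 / 500 = 463 s ≈ 7.72 minutes.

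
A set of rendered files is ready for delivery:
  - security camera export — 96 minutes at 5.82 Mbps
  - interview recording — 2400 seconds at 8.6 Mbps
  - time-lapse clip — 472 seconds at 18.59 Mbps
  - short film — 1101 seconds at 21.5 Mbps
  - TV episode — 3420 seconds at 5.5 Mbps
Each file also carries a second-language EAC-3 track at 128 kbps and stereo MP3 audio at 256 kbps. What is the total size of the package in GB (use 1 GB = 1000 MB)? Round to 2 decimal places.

13.81 GB

Audio total: 128 + 256 = 384 kbps = 0.384 Mbps.
security camera export: 6.204 Mbps × 5760 s = 35735.0 Mb
interview recording: 8.984 Mbps × 2400 s = 21561.6 Mb
time-lapse clip: 18.974 Mbps × 472 s = 8955.7 Mb
short film: 21.884 Mbps × 1101 s = 24094.3 Mb
TV episode: 5.884 Mbps × 3420 s = 20123.3 Mb
Total: 110469.9 Mb = 13808.7 MB.
= 13.81 GB.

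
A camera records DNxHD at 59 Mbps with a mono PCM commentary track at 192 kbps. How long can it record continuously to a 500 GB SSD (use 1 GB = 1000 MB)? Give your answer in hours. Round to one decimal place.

18.8 hours

Audio: 192 kbps = 0.192 Mbps.
Total bitrate: 59 + 0.192 = 59.192 Mbps.
Capacity: 500 GB = 4,000,000 Mb.
Recording time: 4,000,000 / 59.192 = 67,577 s ≈ 18.8 hours.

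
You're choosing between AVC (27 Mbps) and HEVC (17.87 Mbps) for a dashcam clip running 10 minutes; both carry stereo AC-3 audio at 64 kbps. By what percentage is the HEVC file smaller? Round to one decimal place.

33.7%

10 min = 600 s
Audio: 64 kbps = 0.064 Mbps.
AVC: 27.064 Mbps × 600 s = 16238.4 Mb = 2.030 GB.
HEVC: 17.934 Mbps × 600 s = 10760.4 Mb = 1.345 GB.
Reduction: (1 − 1.345/2.030) × 100 = 33.73%.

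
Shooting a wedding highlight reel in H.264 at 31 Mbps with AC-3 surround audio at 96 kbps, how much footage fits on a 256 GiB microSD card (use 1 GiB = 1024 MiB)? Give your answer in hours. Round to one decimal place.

Audio: 96 kbps = 0.096 Mbps.
Total bitrate: 31 + 0.096 = 31.096 Mbps.
Capacity: 256 GiB = 2,199,023 Mb.
Recording time: 2,199,023 / 31.096 = 70,717 s ≈ 19.6 hours.

19.6 hours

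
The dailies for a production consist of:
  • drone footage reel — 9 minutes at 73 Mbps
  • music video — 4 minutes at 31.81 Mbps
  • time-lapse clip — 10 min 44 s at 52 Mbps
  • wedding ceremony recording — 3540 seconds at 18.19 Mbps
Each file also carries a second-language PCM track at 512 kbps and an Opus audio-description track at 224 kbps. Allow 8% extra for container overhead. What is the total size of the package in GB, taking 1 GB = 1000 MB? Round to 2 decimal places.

20.06 GB

Audio total: 512 + 224 = 736 kbps = 0.736 Mbps.
drone footage reel: 73.736 Mbps × 540 s × 1.08 = 43002.8 Mb
music video: 32.546 Mbps × 240 s × 1.08 = 8435.9 Mb
time-lapse clip: 52.736 Mbps × 644 s × 1.08 = 36678.9 Mb
wedding ceremony recording: 18.926 Mbps × 3540 s × 1.08 = 72357.9 Mb
Total: 160475.6 Mb = 20059.4 MB.
= 20.06 GB.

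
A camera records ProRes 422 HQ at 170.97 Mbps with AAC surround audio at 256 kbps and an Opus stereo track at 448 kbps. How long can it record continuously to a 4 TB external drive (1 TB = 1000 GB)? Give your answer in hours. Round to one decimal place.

51.8 hours

Audio total: 256 + 448 = 704 kbps = 0.704 Mbps.
Total bitrate: 170.97 + 0.704 = 171.674 Mbps.
Capacity: 4 TB = 32,000,000 Mb.
Recording time: 32,000,000 / 171.674 = 186,400 s ≈ 51.8 hours.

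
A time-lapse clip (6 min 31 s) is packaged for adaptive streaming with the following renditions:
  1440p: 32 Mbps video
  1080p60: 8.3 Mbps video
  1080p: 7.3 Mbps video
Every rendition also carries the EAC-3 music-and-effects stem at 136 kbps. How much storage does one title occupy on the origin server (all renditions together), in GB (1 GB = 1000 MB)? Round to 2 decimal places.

2.35 GB

6 min 31 s = 391 s
Audio: 136 kbps = 0.136 Mbps.
Sum of rendition bitrates: (32+0.136) + (8.3+0.136) + (7.3+0.136) = 48.008 Mbps.
× 391 s = 18,771 Mb = 2,346 MB = 2.346 GB.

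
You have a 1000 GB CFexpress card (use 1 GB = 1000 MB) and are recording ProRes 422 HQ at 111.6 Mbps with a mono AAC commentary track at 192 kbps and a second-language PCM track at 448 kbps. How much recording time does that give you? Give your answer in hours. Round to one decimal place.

19.8 hours

Audio total: 192 + 448 = 640 kbps = 0.640 Mbps.
Total bitrate: 111.6 + 0.640 = 112.240 Mbps.
Capacity: 1000 GB = 8,000,000 Mb.
Recording time: 8,000,000 / 112.240 = 71,276 s ≈ 19.8 hours.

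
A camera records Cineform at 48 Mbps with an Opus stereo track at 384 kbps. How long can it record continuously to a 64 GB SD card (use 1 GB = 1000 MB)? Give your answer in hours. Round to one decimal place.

Audio: 384 kbps = 0.384 Mbps.
Total bitrate: 48 + 0.384 = 48.384 Mbps.
Capacity: 64 GB = 512,000 Mb.
Recording time: 512,000 / 48.384 = 10,582 s ≈ 2.94 hours.

2.9 hours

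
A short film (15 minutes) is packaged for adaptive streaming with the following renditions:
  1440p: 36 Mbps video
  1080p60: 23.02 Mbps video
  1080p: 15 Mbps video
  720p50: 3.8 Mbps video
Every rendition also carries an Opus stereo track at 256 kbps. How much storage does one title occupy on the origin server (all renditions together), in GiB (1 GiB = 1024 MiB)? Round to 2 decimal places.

15 min = 900 s
Audio: 256 kbps = 0.256 Mbps.
Sum of rendition bitrates: (36+0.256) + (23.02+0.256) + (15+0.256) + (3.8+0.256) = 78.844 Mbps.
× 900 s = 70,960 Mb = 8,870 MB = 8.261 GiB.

8.26 GiB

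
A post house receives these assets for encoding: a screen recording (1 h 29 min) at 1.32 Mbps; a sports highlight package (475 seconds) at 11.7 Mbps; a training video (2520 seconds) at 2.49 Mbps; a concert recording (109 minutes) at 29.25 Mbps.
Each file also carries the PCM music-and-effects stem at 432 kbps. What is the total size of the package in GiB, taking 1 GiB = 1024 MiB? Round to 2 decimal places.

25.22 GiB

Audio: 432 kbps = 0.432 Mbps.
screen recording: 1.752 Mbps × 5340 s = 9355.7 Mb
sports highlight package: 12.132 Mbps × 475 s = 5762.7 Mb
training video: 2.922 Mbps × 2520 s = 7363.4 Mb
concert recording: 29.682 Mbps × 6540 s = 194120.3 Mb
Total: 216602.1 Mb = 27075.3 MB.
= 25.22 GiB.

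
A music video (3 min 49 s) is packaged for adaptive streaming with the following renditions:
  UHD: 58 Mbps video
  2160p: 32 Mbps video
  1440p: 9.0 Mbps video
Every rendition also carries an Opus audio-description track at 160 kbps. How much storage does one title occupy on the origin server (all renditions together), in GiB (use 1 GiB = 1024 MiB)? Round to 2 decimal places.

2.65 GiB

3 min 49 s = 229 s
Audio: 160 kbps = 0.160 Mbps.
Sum of rendition bitrates: (58+0.160) + (32+0.160) + (9.0+0.160) = 99.480 Mbps.
× 229 s = 22,781 Mb = 2,848 MB = 2.652 GiB.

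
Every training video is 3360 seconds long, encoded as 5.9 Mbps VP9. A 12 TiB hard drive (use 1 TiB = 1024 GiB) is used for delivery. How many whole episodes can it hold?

5324

Per item: 5.900 Mbps × 3360 s = 19,824 Mb = 2,478 MB.
Capacity: 12 TiB = 105,553,116 Mb; 5324.51 items → 5324 complete.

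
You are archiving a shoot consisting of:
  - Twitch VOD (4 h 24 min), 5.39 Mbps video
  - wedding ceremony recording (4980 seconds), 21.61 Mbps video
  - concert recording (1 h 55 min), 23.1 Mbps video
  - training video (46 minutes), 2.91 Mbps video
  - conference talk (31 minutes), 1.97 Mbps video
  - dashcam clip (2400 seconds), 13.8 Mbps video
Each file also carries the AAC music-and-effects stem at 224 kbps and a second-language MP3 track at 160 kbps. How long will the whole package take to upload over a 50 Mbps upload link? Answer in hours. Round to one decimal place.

2.3 hours

Audio total: 224 + 160 = 384 kbps = 0.384 Mbps.
Twitch VOD: 5.774 Mbps × 15840 s = 91460.2 Mb
wedding ceremony recording: 21.994 Mbps × 4980 s = 109530.1 Mb
concert recording: 23.484 Mbps × 6900 s = 162039.6 Mb
training video: 3.294 Mbps × 2760 s = 9091.4 Mb
conference talk: 2.354 Mbps × 1860 s = 4378.4 Mb
dashcam clip: 14.184 Mbps × 2400 s = 34041.6 Mb
Total: 410541.4 Mb = 51317.7 MB.
At 50 Mbps: 410541.4 / 50 = 8211 s ≈ 2.28 hours.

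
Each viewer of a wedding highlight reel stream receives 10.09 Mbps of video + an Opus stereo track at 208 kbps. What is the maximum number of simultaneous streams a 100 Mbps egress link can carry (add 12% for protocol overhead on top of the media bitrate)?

Audio: 208 kbps = 0.208 Mbps.
Per-viewer media rate: 10.298 Mbps.
On the wire with 12% overhead: 11.534 Mbps.
100 Mbps = 100.0 Mbps; 100.0 / 11.534 = 8.67 → 8 viewers.

8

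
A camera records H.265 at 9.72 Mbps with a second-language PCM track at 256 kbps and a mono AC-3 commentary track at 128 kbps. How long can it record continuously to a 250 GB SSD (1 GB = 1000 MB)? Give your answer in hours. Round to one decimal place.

Audio total: 256 + 128 = 384 kbps = 0.384 Mbps.
Total bitrate: 9.72 + 0.384 = 10.104 Mbps.
Capacity: 250 GB = 2,000,000 Mb.
Recording time: 2,000,000 / 10.104 = 197,941 s ≈ 55.0 hours.

55.0 hours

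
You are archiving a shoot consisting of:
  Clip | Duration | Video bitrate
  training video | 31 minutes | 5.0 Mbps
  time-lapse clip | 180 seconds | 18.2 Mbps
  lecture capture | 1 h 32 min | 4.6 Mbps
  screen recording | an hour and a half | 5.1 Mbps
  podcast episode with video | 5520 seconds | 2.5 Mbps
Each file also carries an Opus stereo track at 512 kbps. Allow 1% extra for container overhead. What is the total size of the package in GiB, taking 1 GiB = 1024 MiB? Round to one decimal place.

10.4 GiB

Audio: 512 kbps = 0.512 Mbps.
training video: 5.512 Mbps × 1860 s × 1.01 = 10354.8 Mb
time-lapse clip: 18.712 Mbps × 180 s × 1.01 = 3401.8 Mb
lecture capture: 5.112 Mbps × 5520 s × 1.01 = 28500.4 Mb
screen recording: 5.612 Mbps × 5400 s × 1.01 = 30607.8 Mb
podcast episode with video: 3.012 Mbps × 5520 s × 1.01 = 16792.5 Mb
Total: 89657.5 Mb = 11207.2 MB.
= 10.44 GiB.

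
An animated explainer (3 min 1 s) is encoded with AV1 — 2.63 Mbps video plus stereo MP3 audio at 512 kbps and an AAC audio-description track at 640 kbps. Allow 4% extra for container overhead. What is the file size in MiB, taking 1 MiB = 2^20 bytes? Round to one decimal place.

84.9 MiB

3 min 1 s = 181 s
Audio total: 512 + 640 = 1152 kbps = 1.152 Mbps.
Total bitrate: 2.63 + 1.152 = 3.782 Mbps.
Stream data: 3.782 Mbps × 181 s = 684.5 Mb.
With 4% container overhead: ×1.04.
711.9 Mb = 88,990,460 bytes ÷ 1,048,576 = 84.87 MiB.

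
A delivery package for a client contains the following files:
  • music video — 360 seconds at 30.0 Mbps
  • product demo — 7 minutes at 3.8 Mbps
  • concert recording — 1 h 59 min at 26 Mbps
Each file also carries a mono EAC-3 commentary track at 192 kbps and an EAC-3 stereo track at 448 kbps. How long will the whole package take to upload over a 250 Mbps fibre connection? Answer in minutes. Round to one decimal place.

13.5 minutes

Audio total: 192 + 448 = 640 kbps = 0.640 Mbps.
music video: 30.640 Mbps × 360 s = 11030.4 Mb
product demo: 4.440 Mbps × 420 s = 1864.8 Mb
concert recording: 26.640 Mbps × 7140 s = 190209.6 Mb
Total: 203104.8 Mb = 25388.1 MB.
At 250 Mbps: 203104.8 / 250 = 812 s ≈ 13.5 minutes.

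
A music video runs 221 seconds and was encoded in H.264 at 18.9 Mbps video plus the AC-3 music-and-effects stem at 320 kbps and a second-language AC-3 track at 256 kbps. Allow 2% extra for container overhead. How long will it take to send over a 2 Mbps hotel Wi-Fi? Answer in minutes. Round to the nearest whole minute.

Audio total: 320 + 256 = 576 kbps = 0.576 Mbps.
Total bitrate: 19.476 Mbps.
File: 19.476 Mbps × 221 s = 4304.2 Mb.
With 2% container overhead: ×1.02. → 4390.3 Mb.
At 2 Mbps: 4390.3 / 2 = 2195.1 s ≈ 36.6 minutes.

37 minutes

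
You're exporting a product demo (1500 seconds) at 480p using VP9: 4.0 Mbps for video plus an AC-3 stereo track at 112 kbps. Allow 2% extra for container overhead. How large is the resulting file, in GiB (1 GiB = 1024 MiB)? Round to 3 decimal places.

Audio: 112 kbps = 0.112 Mbps.
Total bitrate: 4.0 + 0.112 = 4.112 Mbps.
Stream data: 4.112 Mbps × 1500 s = 6168.0 Mb.
With 2% container overhead: ×1.02.
6,291 Mb = 786,420,000 bytes ÷ 1,073,741,824 = 0.7324 GiB.

0.732 GiB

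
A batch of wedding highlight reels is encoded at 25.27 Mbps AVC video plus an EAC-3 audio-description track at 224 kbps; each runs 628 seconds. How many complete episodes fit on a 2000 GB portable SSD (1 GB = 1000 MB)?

999

Audio: 224 kbps = 0.224 Mbps.
Total bitrate: 25.494 Mbps.
Per item: 25.494 Mbps × 628 s = 16,010 Mb = 2,001 MB.
Capacity: 2000 GB = 16,000,000 Mb; 999.36 items → 999 complete.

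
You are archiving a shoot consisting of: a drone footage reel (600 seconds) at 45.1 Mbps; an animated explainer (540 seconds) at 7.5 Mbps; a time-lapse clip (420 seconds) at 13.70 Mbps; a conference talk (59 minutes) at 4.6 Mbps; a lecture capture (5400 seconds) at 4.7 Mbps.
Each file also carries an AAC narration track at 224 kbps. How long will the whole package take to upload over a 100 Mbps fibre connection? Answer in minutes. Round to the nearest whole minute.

13 minutes

Audio: 224 kbps = 0.224 Mbps.
drone footage reel: 45.324 Mbps × 600 s = 27194.4 Mb
animated explainer: 7.724 Mbps × 540 s = 4171.0 Mb
time-lapse clip: 13.924 Mbps × 420 s = 5848.1 Mb
conference talk: 4.824 Mbps × 3540 s = 17077.0 Mb
lecture capture: 4.924 Mbps × 5400 s = 26589.6 Mb
Total: 80880.0 Mb = 10110.0 MB.
At 100 Mbps: 80880.0 / 100 = 809 s ≈ 13.5 minutes.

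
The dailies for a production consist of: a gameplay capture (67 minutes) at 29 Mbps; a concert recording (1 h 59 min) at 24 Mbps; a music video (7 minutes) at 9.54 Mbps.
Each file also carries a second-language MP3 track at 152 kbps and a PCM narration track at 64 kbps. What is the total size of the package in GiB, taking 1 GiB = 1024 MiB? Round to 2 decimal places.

Audio total: 152 + 64 = 216 kbps = 0.216 Mbps.
gameplay capture: 29.216 Mbps × 4020 s = 117448.3 Mb
concert recording: 24.216 Mbps × 7140 s = 172902.2 Mb
music video: 9.756 Mbps × 420 s = 4097.5 Mb
Total: 294448.1 Mb = 36806.0 MB.
= 34.28 GiB.

34.28 GiB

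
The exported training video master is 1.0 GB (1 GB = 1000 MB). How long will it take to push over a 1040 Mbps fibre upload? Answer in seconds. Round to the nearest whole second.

File: 1.0 GB = 8000.0 Mb.
At 1040 Mbps: 8000.0 / 1040 = 7.7 s ≈ 7.69 seconds.

8 seconds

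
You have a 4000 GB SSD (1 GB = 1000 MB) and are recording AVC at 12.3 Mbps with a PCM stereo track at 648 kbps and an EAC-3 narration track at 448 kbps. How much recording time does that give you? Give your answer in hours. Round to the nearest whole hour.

Audio total: 648 + 448 = 1096 kbps = 1.096 Mbps.
Total bitrate: 12.3 + 1.096 = 13.396 Mbps.
Capacity: 4000 GB = 32,000,000 Mb.
Recording time: 32,000,000 / 13.396 = 2,388,773 s ≈ 664 hours.

664 hours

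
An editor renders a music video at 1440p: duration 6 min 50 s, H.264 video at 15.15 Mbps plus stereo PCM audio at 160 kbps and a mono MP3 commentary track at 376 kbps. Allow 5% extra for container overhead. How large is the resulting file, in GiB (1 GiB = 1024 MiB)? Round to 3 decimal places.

0.786 GiB

6 min 50 s = 410 s
Audio total: 160 + 376 = 536 kbps = 0.536 Mbps.
Total bitrate: 15.15 + 0.536 = 15.686 Mbps.
Stream data: 15.686 Mbps × 410 s = 6431.3 Mb.
With 5% container overhead: ×1.05.
6,753 Mb = 844,102,875 bytes ÷ 1,073,741,824 = 0.7861 GiB.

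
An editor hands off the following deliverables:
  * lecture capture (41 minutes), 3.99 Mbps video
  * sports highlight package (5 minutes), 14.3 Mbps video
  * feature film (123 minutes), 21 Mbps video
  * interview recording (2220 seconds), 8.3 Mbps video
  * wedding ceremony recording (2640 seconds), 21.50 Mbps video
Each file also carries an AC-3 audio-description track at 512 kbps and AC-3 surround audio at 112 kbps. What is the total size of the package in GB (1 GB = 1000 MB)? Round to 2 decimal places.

Audio total: 512 + 112 = 624 kbps = 0.624 Mbps.
lecture capture: 4.614 Mbps × 2460 s = 11350.4 Mb
sports highlight package: 14.924 Mbps × 300 s = 4477.2 Mb
feature film: 21.624 Mbps × 7380 s = 159585.1 Mb
interview recording: 8.924 Mbps × 2220 s = 19811.3 Mb
wedding ceremony recording: 22.124 Mbps × 2640 s = 58407.4 Mb
Total: 253631.4 Mb = 31703.9 MB.
= 31.70 GB.

31.70 GB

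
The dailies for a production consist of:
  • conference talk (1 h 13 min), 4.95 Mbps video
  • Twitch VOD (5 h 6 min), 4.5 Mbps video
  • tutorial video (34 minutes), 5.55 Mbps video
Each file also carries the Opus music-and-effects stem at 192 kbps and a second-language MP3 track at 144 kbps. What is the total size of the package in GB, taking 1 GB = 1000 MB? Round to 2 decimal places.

Audio total: 192 + 144 = 336 kbps = 0.336 Mbps.
conference talk: 5.286 Mbps × 4380 s = 23152.7 Mb
Twitch VOD: 4.836 Mbps × 18360 s = 88789.0 Mb
tutorial video: 5.886 Mbps × 2040 s = 12007.4 Mb
Total: 123949.1 Mb = 15493.6 MB.
= 15.49 GB.

15.49 GB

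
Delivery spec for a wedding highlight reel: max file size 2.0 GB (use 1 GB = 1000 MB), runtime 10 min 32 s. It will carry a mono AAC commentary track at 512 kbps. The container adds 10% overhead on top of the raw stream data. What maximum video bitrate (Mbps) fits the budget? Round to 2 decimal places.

22.50 Mbps

Budget: 2.0 GB = 16000.0 Mb.
Stream payload after overhead: 16000.0 / 1.10 = 14545.5 Mb.
10 min 32 s = 632 s
Total bitrate budget: 14545.5 Mb / 632 s = 23.015 Mbps.
Audio: 512 kbps = 0.512 Mbps.
Video: 23.015 − 0.512 = 22.503 Mbps.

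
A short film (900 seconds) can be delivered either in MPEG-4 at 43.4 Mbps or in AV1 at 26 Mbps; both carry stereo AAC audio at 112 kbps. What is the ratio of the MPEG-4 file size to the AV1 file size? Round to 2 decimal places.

1.67

Audio: 112 kbps = 0.112 Mbps.
MPEG-4: 43.512 Mbps × 900 s = 39160.8 Mb = 4.895 GB.
AV1: 26.112 Mbps × 900 s = 23500.8 Mb = 2.938 GB.
Ratio: 4.895 / 2.938 = 1.666.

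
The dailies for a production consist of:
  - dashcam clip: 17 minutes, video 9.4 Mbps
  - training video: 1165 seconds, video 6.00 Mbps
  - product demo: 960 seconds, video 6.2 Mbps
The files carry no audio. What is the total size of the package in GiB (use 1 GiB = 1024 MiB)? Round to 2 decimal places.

dashcam clip: 9.400 Mbps × 1020 s = 9588.0 Mb
training video: 6.000 Mbps × 1165 s = 6990.0 Mb
product demo: 6.200 Mbps × 960 s = 5952.0 Mb
Total: 22530.0 Mb = 2816.2 MB.
= 2.623 GiB.

2.62 GiB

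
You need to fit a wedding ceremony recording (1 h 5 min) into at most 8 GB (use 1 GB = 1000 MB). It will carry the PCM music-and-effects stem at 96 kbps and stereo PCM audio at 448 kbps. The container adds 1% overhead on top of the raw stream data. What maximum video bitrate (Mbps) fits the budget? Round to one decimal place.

Budget: 8 GB = 64000.0 Mb.
Stream payload after overhead: 64000.0 / 1.01 = 63366.3 Mb.
1 h 5 min = 65 min = 3900 s
Total bitrate budget: 63366.3 Mb / 3900 s = 16.248 Mbps.
Audio total: 96 + 448 = 544 kbps = 0.544 Mbps.
Video: 16.248 − 0.544 = 15.704 Mbps.

15.7 Mbps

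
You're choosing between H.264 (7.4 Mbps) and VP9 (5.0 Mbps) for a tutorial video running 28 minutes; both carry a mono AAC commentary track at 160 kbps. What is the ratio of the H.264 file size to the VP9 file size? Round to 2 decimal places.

28 min = 1680 s
Audio: 160 kbps = 0.160 Mbps.
H.264: 7.560 Mbps × 1680 s = 12700.8 Mb = 1.588 GB.
VP9: 5.160 Mbps × 1680 s = 8668.8 Mb = 1.084 GB.
Ratio: 1.588 / 1.084 = 1.465.

1.47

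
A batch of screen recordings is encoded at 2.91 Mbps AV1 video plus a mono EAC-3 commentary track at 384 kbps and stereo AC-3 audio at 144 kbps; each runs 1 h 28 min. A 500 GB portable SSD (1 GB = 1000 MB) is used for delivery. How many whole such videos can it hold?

220

1 h 28 min = 88 min = 5280 s
Audio total: 384 + 144 = 528 kbps = 0.528 Mbps.
Total bitrate: 3.438 Mbps.
Per item: 3.438 Mbps × 5280 s = 18,153 Mb = 2,269 MB.
Capacity: 500 GB = 4,000,000 Mb; 220.35 items → 220 complete.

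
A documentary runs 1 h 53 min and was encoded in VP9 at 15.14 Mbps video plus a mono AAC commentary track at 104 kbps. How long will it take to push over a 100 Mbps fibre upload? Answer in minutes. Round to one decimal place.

1 h 53 min = 113 min = 6780 s
Audio: 104 kbps = 0.104 Mbps.
Total bitrate: 15.244 Mbps.
File: 15.244 Mbps × 6780 s = 103354.3 Mb.
At 100 Mbps: 103354.3 / 100 = 1033.5 s ≈ 17.2 minutes.

17.2 minutes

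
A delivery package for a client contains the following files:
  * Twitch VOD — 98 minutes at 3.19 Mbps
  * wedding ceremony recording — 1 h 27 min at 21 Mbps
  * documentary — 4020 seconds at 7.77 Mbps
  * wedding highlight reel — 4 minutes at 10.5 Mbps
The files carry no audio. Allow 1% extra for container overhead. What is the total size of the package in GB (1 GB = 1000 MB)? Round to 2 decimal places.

Twitch VOD: 3.190 Mbps × 5880 s × 1.01 = 18944.8 Mb
wedding ceremony recording: 21.000 Mbps × 5220 s × 1.01 = 110716.2 Mb
documentary: 7.770 Mbps × 4020 s × 1.01 = 31547.8 Mb
wedding highlight reel: 10.500 Mbps × 240 s × 1.01 = 2545.2 Mb
Total: 163753.9 Mb = 20469.2 MB.
= 20.47 GB.

20.47 GB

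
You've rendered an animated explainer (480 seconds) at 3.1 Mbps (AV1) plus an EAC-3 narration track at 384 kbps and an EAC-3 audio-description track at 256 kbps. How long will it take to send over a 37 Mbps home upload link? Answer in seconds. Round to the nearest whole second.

Audio total: 384 + 256 = 640 kbps = 0.640 Mbps.
Total bitrate: 3.740 Mbps.
File: 3.740 Mbps × 480 s = 1795.2 Mb.
At 37 Mbps: 1795.2 / 37 = 48.5 s ≈ 48.5 seconds.

49 seconds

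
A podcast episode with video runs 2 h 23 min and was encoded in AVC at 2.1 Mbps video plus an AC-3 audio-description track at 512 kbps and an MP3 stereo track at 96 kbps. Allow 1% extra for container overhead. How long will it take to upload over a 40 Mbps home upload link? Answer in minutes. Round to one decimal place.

9.8 minutes

2 h 23 min = 143 min = 8580 s
Audio total: 512 + 96 = 608 kbps = 0.608 Mbps.
Total bitrate: 2.708 Mbps.
File: 2.708 Mbps × 8580 s = 23234.6 Mb.
With 1% container overhead: ×1.01. → 23467.0 Mb.
At 40 Mbps: 23467.0 / 40 = 586.7 s ≈ 9.78 minutes.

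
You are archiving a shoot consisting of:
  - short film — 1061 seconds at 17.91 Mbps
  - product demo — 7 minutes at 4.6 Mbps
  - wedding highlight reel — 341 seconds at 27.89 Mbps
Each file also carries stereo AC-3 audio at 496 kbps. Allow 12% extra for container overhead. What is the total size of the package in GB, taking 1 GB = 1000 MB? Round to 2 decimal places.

Audio: 496 kbps = 0.496 Mbps.
short film: 18.406 Mbps × 1061 s × 1.12 = 21872.2 Mb
product demo: 5.096 Mbps × 420 s × 1.12 = 2397.2 Mb
wedding highlight reel: 28.386 Mbps × 341 s × 1.12 = 10841.2 Mb
Total: 35110.6 Mb = 4388.8 MB.
= 4.389 GB.

4.39 GB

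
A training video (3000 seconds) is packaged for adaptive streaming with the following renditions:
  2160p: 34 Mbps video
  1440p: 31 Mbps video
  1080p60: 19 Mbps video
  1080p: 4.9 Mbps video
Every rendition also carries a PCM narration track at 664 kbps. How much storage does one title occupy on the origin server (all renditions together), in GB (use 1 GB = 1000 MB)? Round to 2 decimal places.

Audio: 664 kbps = 0.664 Mbps.
Sum of rendition bitrates: (34+0.664) + (31+0.664) + (19+0.664) + (4.9+0.664) = 91.556 Mbps.
× 3000 s = 274,668 Mb = 34,334 MB = 34.33 GB.

34.33 GB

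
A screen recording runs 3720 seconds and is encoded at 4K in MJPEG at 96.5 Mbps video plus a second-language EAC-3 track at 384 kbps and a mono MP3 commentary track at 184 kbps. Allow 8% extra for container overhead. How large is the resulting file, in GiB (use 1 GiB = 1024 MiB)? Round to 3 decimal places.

45.400 GiB

Audio total: 384 + 184 = 568 kbps = 0.568 Mbps.
Total bitrate: 96.5 + 0.568 = 97.068 Mbps.
Stream data: 97.068 Mbps × 3720 s = 361093.0 Mb.
With 8% container overhead: ×1.08.
389,980 Mb = 48,747,549,600 bytes ÷ 1,073,741,824 = 45.40 GiB.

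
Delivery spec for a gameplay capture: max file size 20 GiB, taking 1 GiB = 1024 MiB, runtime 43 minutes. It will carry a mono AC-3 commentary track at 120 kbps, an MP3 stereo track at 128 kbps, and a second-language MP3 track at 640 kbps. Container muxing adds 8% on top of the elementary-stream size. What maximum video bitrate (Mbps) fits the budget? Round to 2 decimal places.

60.77 Mbps

Budget: 20 GiB = 171798.7 Mb.
Stream payload after overhead: 171798.7 / 1.08 = 159072.9 Mb.
43 min = 2580 s
Total bitrate budget: 159072.9 Mb / 2580 s = 61.656 Mbps.
Audio total: 120 + 128 + 640 = 888 kbps = 0.888 Mbps.
Video: 61.656 − 0.888 = 60.768 Mbps.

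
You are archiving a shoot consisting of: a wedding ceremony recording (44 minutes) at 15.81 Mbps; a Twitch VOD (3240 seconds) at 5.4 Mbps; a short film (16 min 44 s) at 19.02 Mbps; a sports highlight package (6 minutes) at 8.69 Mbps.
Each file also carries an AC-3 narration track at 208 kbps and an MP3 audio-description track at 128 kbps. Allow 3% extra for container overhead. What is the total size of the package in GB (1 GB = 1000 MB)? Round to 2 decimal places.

10.80 GB

Audio total: 208 + 128 = 336 kbps = 0.336 Mbps.
wedding ceremony recording: 16.146 Mbps × 2640 s × 1.03 = 43904.2 Mb
Twitch VOD: 5.736 Mbps × 3240 s × 1.03 = 19142.2 Mb
short film: 19.356 Mbps × 1004 s × 1.03 = 20016.4 Mb
sports highlight package: 9.026 Mbps × 360 s × 1.03 = 3346.8 Mb
Total: 86409.6 Mb = 10801.2 MB.
= 10.80 GB.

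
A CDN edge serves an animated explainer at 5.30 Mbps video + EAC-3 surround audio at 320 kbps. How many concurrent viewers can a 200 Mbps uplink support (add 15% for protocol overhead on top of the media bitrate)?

30

Audio: 320 kbps = 0.320 Mbps.
Per-viewer media rate: 5.620 Mbps.
On the wire with 15% overhead: 6.463 Mbps.
200 Mbps = 200.0 Mbps; 200.0 / 6.463 = 30.95 → 30 viewers.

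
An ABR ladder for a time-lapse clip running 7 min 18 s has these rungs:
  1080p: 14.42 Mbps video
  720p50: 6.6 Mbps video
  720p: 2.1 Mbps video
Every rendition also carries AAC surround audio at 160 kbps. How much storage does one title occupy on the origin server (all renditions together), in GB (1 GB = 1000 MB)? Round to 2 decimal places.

1.29 GB

7 min 18 s = 438 s
Audio: 160 kbps = 0.160 Mbps.
Sum of rendition bitrates: (14.42+0.160) + (6.6+0.160) + (2.1+0.160) = 23.600 Mbps.
× 438 s = 10,337 Mb = 1,292 MB = 1.292 GB.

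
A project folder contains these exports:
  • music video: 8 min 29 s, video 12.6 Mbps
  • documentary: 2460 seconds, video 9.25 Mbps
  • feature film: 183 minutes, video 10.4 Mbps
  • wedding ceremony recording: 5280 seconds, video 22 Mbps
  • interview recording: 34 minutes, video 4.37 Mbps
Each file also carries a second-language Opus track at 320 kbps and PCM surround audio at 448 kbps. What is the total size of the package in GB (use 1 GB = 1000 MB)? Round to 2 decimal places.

35.60 GB

Audio total: 320 + 448 = 768 kbps = 0.768 Mbps.
music video: 13.368 Mbps × 509 s = 6804.3 Mb
documentary: 10.018 Mbps × 2460 s = 24644.3 Mb
feature film: 11.168 Mbps × 10980 s = 122624.6 Mb
wedding ceremony recording: 22.768 Mbps × 5280 s = 120215.0 Mb
interview recording: 5.138 Mbps × 2040 s = 10481.5 Mb
Total: 284769.8 Mb = 35596.2 MB.
= 35.60 GB.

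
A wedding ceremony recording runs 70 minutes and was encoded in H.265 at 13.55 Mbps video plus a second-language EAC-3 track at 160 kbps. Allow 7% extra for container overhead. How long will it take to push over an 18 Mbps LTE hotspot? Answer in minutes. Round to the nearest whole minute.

70 min = 4200 s
Audio: 160 kbps = 0.160 Mbps.
Total bitrate: 13.710 Mbps.
File: 13.710 Mbps × 4200 s = 57582.0 Mb.
With 7% container overhead: ×1.07. → 61612.7 Mb.
At 18 Mbps: 61612.7 / 18 = 3422.9 s ≈ 57 minutes.

57 minutes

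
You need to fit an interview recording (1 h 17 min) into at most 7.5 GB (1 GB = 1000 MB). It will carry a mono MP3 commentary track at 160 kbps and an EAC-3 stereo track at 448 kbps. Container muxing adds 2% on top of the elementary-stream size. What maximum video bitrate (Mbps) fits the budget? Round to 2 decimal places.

12.12 Mbps

Budget: 7.5 GB = 60000.0 Mb.
Stream payload after overhead: 60000.0 / 1.02 = 58823.5 Mb.
1 h 17 min = 77 min = 4620 s
Total bitrate budget: 58823.5 Mb / 4620 s = 12.732 Mbps.
Audio total: 160 + 448 = 608 kbps = 0.608 Mbps.
Video: 12.732 − 0.608 = 12.124 Mbps.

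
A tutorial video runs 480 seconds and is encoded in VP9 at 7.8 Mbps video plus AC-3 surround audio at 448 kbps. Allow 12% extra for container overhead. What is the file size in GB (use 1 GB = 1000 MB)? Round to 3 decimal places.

Audio: 448 kbps = 0.448 Mbps.
Total bitrate: 7.8 + 0.448 = 8.248 Mbps.
Stream data: 8.248 Mbps × 480 s = 3959.0 Mb.
With 12% container overhead: ×1.12.
4,434 Mb ÷ 8 = 554.3 MB → 0.5543 GB.

0.554 GB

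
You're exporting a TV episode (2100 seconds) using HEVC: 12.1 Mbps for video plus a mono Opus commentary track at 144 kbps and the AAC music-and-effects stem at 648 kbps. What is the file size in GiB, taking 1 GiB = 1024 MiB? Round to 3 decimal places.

Audio total: 144 + 648 = 792 kbps = 0.792 Mbps.
Total bitrate: 12.1 + 0.792 = 12.892 Mbps.
Stream data: 12.892 Mbps × 2100 s = 27073.2 Mb.
27,073 Mb = 3,384,150,000 bytes ÷ 1,073,741,824 = 3.152 GiB.

3.152 GiB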